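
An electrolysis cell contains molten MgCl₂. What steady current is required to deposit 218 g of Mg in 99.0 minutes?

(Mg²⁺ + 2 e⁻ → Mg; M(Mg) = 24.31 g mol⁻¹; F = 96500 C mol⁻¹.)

291 A

n(Mg) = 218 / 24.31 = 8.968 mol.
n(e⁻) = 2 × 8.968 = 17.94 mol.
Q = n(e⁻)·F = 17.94 × 96500 = 1731000 C.
I = Q/t = 1731000 / 5940.0 s = 291 A.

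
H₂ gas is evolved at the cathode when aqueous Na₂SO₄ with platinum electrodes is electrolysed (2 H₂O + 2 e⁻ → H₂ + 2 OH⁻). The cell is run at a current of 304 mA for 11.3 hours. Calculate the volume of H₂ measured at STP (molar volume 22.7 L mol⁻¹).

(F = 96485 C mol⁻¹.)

1.45 L

Q = I·t = 0.3040 A × 40680 s = 12370 C.
n(e⁻) = Q/F = 12370 / 96485 = 0.1282 mol.
2 electrons are transferred per H₂ molecule, so n(H₂) = 0.1282 / 2 = 0.06409 mol.
V = n × V_m = 0.06409 × 22.7 = 1.45 L.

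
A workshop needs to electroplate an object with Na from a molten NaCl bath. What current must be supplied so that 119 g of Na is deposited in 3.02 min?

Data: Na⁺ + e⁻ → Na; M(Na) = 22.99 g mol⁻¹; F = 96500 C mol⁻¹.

n(Na) = 119 / 22.99 = 5.176 mol.
n(e⁻) = 1 × 5.176 = 5.176 mol.
Q = n(e⁻)·F = 5.176 × 96500 = 499500 C.
I = Q/t = 499500 / 181.20 s = 2760 A.

2760 A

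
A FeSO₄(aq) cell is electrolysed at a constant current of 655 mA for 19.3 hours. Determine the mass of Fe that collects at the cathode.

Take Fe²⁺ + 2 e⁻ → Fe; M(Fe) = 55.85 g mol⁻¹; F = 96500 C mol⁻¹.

Q = I·t = 0.6550 A × 69480 s = 45510 C.
n(e⁻) = Q/F = 45510 / 96500 = 0.4716 mol.
Fe²⁺ + 2 e⁻ → Fe, so n(Fe) = n(e⁻)/2 = 0.2358 mol.
m = n·M = 0.2358 × 55.85 = 13.2 g.

13.2 g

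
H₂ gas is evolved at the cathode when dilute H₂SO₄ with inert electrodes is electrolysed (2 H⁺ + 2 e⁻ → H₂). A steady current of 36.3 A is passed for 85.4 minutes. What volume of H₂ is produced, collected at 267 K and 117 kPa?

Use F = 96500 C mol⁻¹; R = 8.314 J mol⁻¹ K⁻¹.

18.3 L

Q = I·t = 36.30 A × 5124.0 s = 186000 C.
n(e⁻) = Q/F = 186000 / 96500 = 1.927 mol.
2 electrons are transferred per H₂ molecule, so n(H₂) = 1.927 / 2 = 0.9637 mol.
V = nRT/P = (0.9637 × 8.314 × 267) / (117 × 10³ Pa) = 0.0183 m³ = 18.3 L.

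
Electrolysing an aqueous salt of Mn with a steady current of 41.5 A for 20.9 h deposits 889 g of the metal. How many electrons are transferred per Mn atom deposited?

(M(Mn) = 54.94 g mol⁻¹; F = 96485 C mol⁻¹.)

2

Q = I·t = 41.50 A × 75240 s = 3122000 C, so n(e⁻) = 3122000/96485 = 32.36 mol.
n(Mn) deposited = 889 / 54.94 = 16.18 mol.
Electrons per atom = n(e⁻)/n(Mn) = 32.36 / 16.18 = 2.00 ≈ 2, so the ion is Mn²⁺.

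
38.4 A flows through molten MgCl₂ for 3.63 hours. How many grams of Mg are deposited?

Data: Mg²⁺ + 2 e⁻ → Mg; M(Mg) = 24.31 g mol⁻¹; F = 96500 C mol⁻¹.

63.2 g

Q = I·t = 38.40 A × 13068 s = 501800 C.
n(e⁻) = Q/F = 501800 / 96500 = 5.200 mol.
Mg²⁺ + 2 e⁻ → Mg, so n(Mg) = n(e⁻)/2 = 2.600 mol.
m = n·M = 2.600 × 24.31 = 63.2 g.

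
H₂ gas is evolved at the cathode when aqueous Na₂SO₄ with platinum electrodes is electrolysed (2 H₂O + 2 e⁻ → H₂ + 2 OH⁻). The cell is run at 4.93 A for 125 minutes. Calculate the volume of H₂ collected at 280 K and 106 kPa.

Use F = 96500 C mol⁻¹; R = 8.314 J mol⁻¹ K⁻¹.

4.21 L

Q = I·t = 4.930 A × 7500.0 s = 36980 C.
n(e⁻) = Q/F = 36980 / 96500 = 0.3832 mol.
2 electrons are transferred per H₂ molecule, so n(H₂) = 0.3832 / 2 = 0.1916 mol.
V = nRT/P = (0.1916 × 8.314 × 280) / (106 × 10³ Pa) = 0.00421 m³ = 4.21 L.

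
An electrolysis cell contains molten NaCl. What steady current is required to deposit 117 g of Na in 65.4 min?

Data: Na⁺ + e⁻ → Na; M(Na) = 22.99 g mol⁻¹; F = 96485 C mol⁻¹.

125 A

n(Na) = 117 / 22.99 = 5.089 mol.
n(e⁻) = 1 × 5.089 = 5.089 mol.
Q = n(e⁻)·F = 5.089 × 96485 = 491000 C.
I = Q/t = 491000 / 3924.0 s = 125 A.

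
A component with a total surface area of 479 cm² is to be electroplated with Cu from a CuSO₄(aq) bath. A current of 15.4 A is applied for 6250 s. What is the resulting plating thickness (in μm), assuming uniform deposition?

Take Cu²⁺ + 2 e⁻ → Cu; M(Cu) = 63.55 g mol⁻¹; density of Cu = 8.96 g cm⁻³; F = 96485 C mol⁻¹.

Q = I·t = 15.40 × 6250.0 = 96250 C; n(e⁻) = 0.9976 mol.
n(Cu) = n(e⁻)/2 = 0.4988 mol, so m = 0.4988 × 63.55 = 31.70 g.
Volume = m/ρ = 31.70 / 8.96 = 3.538 cm³.
Thickness = V/A = 3.538 / 479 = 0.00739 cm = 73.9 μm.

73.9 μm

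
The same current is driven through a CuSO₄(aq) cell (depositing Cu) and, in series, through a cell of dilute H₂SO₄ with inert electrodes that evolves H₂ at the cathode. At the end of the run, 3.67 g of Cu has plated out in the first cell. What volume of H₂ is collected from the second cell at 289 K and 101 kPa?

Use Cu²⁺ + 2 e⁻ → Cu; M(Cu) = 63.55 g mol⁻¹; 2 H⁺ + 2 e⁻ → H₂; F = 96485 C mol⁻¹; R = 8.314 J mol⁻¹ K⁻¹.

n(Cu) = 3.67 / 63.55 = 0.05775 mol, so n(e⁻) = 2 × 0.05775 = 0.1155 mol.
The cells are in series, so the same 0.1155 mol of electrons passes through the second cell.
2 H⁺ + 2 e⁻ → H₂ — 2 mol e⁻ per mol H₂, so n(H₂) = 0.1155/2 = 0.05775 mol.
V = nRT/P = (0.05775 × 8.314 × 289) / (101 × 10³) = 0.00137 m³ = 1.37 L.

1.37 L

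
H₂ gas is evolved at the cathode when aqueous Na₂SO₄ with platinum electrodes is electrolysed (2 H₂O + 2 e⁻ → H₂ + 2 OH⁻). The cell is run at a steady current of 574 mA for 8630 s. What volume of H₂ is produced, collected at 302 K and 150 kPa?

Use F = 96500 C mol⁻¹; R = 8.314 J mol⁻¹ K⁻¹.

0.430 L

Q = I·t = 0.5740 A × 8630.0 s = 4954 C.
n(e⁻) = Q/F = 4954 / 96500 = 0.05133 mol.
2 electrons are transferred per H₂ molecule, so n(H₂) = 0.05133 / 2 = 0.02567 mol.
V = nRT/P = (0.02567 × 8.314 × 302) / (150 × 10³ Pa) = 4.30 × 10⁻⁴ m³ = 0.430 L.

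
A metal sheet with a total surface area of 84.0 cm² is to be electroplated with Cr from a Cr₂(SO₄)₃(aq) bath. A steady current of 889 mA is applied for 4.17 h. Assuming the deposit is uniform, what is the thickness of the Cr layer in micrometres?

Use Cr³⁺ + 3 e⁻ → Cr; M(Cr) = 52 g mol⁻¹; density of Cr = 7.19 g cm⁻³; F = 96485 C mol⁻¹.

39.7 μm

Q = I·t = 0.8890 × 15012 = 13350 C; n(e⁻) = 0.1383 mol.
n(Cr) = n(e⁻)/3 = 0.04611 mol, so m = 0.04611 × 52 = 2.398 g.
Volume = m/ρ = 2.398 / 7.19 = 0.3335 cm³.
Thickness = V/A = 0.3335 / 84.0 = 0.00397 cm = 39.7 μm.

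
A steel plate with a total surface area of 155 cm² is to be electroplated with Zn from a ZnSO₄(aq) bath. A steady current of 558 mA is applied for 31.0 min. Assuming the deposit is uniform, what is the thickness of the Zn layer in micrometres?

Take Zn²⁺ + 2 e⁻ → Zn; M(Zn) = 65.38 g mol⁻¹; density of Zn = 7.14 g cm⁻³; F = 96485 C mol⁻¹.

Q = I·t = 0.5580 × 1860.0 = 1038 C; n(e⁻) = 0.01076 mol.
n(Zn) = n(e⁻)/2 = 0.005378 mol, so m = 0.005378 × 65.38 = 0.3516 g.
Volume = m/ρ = 0.3516 / 7.14 = 0.04925 cm³.
Thickness = V/A = 0.04925 / 155 = 3.18 × 10⁻⁴ cm = 3.18 μm.

3.18 μm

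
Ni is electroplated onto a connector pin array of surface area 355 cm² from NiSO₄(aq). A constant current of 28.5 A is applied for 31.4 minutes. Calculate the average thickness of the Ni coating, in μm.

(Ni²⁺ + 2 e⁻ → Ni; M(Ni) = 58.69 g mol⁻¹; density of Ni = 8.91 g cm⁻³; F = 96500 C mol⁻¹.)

Q = I·t = 28.50 × 1884.0 = 53690 C; n(e⁻) = 0.5564 mol.
n(Ni) = n(e⁻)/2 = 0.2782 mol, so m = 0.2782 × 58.69 = 16.33 g.
Volume = m/ρ = 16.33 / 8.91 = 1.833 cm³.
Thickness = V/A = 1.833 / 355 = 0.00516 cm = 51.6 μm.

51.6 μm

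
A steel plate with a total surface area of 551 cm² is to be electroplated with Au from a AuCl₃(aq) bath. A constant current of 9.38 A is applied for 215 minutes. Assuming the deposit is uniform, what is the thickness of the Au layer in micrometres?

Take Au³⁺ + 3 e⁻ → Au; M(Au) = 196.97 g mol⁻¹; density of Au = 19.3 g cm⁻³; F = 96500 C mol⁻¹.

77.4 μm

Q = I·t = 9.380 × 12900 = 121000 C; n(e⁻) = 1.254 mol.
n(Au) = n(e⁻)/3 = 0.4180 mol, so m = 0.4180 × 196.97 = 82.33 g.
Volume = m/ρ = 82.33 / 19.3 = 4.266 cm³.
Thickness = V/A = 4.266 / 551 = 0.00774 cm = 77.4 μm.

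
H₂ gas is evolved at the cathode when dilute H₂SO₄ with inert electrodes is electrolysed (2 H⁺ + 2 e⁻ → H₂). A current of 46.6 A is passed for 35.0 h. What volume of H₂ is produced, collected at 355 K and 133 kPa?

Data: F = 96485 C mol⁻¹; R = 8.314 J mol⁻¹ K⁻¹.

Q = I·t = 46.60 A × 126000 s = 5872000 C.
n(e⁻) = Q/F = 5872000 / 96485 = 60.86 mol.
2 electrons are transferred per H₂ molecule, so n(H₂) = 60.86 / 2 = 30.43 mol.
V = nRT/P = (30.43 × 8.314 × 355) / (133 × 10³ Pa) = 0.675 m³ = 675 L.

675 L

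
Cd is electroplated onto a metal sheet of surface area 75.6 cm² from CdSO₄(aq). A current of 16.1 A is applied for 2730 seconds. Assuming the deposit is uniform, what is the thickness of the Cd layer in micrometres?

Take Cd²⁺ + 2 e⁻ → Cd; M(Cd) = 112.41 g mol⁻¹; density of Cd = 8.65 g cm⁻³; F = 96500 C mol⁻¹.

391 μm

Q = I·t = 16.10 × 2730.0 = 43950 C; n(e⁻) = 0.4555 mol.
n(Cd) = n(e⁻)/2 = 0.2277 mol, so m = 0.2277 × 112.41 = 25.60 g.
Volume = m/ρ = 25.60 / 8.65 = 2.960 cm³.
Thickness = V/A = 2.960 / 75.6 = 0.0391 cm = 391 μm.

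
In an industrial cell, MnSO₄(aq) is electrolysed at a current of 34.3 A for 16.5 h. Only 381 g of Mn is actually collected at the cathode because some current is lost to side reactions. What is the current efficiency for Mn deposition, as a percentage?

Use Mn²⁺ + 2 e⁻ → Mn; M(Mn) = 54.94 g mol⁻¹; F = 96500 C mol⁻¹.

65.7 %

Q = I·t = 34.30 × 59400 = 2037000 C; n(e⁻) = 2037000/96500 = 21.11 mol.
Theoretical n(Mn) = n(e⁻)/2 = 10.56 mol, i.e. m_theo = 10.56 × 54.94 = 580.0 g.
Efficiency = m_actual / m_theo = 381 / 580.0 = 65.7 %.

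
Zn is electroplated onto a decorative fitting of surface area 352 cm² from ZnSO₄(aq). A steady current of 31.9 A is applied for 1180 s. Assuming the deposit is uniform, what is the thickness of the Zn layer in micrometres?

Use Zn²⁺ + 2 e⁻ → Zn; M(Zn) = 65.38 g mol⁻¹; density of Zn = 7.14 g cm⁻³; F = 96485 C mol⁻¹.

50.7 μm

Q = I·t = 31.90 × 1180.0 = 37640 C; n(e⁻) = 0.3901 mol.
n(Zn) = n(e⁻)/2 = 0.1951 mol, so m = 0.1951 × 65.38 = 12.75 g.
Volume = m/ρ = 12.75 / 7.14 = 1.786 cm³.
Thickness = V/A = 1.786 / 352 = 0.00507 cm = 50.7 μm.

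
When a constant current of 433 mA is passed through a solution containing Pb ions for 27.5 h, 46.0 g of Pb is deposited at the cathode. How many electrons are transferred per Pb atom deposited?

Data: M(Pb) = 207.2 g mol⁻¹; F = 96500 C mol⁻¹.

2

Q = I·t = 0.4330 A × 99000 s = 42870 C, so n(e⁻) = 42870/96500 = 0.4442 mol.
n(Pb) deposited = 46.0 / 207.2 = 0.2220 mol.
Electrons per atom = n(e⁻)/n(Pb) = 0.4442 / 0.2220 = 2.00 ≈ 2, so the ion is Pb²⁺.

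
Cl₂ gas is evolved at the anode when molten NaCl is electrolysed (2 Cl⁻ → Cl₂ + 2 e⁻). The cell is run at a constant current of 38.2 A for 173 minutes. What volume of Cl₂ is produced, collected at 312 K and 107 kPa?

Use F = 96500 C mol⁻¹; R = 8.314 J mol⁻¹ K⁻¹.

49.8 L

Q = I·t = 38.20 A × 10380 s = 396500 C.
n(e⁻) = Q/F = 396500 / 96500 = 4.109 mol.
2 electrons are transferred per Cl₂ molecule, so n(Cl₂) = 4.109 / 2 = 2.054 mol.
V = nRT/P = (2.054 × 8.314 × 312) / (107 × 10³ Pa) = 0.0498 m³ = 49.8 L.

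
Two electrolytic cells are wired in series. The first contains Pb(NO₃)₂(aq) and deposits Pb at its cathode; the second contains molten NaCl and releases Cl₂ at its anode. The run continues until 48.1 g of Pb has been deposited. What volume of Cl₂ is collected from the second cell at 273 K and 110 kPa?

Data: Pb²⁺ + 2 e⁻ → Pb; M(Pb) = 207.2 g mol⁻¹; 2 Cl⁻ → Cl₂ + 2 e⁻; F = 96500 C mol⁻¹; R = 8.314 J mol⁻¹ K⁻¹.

4.79 L

n(Pb) = 48.1 / 207.2 = 0.2321 mol, so n(e⁻) = 2 × 0.2321 = 0.4643 mol.
The cells are in series, so the same 0.4643 mol of electrons passes through the second cell.
2 Cl⁻ → Cl₂ + 2 e⁻ — 2 mol e⁻ per mol Cl₂, so n(Cl₂) = 0.4643/2 = 0.2321 mol.
V = nRT/P = (0.2321 × 8.314 × 273) / (110 × 10³) = 0.00479 m³ = 4.79 L.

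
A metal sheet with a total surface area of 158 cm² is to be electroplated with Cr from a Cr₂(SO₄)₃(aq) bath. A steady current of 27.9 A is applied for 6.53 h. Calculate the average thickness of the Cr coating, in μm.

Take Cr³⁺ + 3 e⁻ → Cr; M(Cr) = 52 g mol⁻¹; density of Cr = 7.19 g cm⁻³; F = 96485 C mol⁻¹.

1040 μm

Q = I·t = 27.90 × 23508 = 655900 C; n(e⁻) = 6.798 mol.
n(Cr) = n(e⁻)/3 = 2.266 mol, so m = 2.266 × 52 = 117.8 g.
Volume = m/ρ = 117.8 / 7.19 = 16.39 cm³.
Thickness = V/A = 16.39 / 158 = 0.104 cm = 1040 μm.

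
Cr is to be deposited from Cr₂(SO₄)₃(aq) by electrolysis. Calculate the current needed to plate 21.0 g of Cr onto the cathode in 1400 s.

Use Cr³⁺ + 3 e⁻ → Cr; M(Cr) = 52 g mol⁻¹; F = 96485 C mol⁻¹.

83.5 A

n(Cr) = 21.0 / 52 = 0.4038 mol.
n(e⁻) = 3 × 0.4038 = 1.212 mol.
Q = n(e⁻)·F = 1.212 × 96485 = 116900 C.
I = Q/t = 116900 / 1400.0 s = 83.5 A.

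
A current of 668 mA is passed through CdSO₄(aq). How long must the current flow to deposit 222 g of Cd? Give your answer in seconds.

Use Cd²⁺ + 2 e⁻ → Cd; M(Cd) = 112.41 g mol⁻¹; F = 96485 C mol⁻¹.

n(Cd) = m/M = 222 / 112.41 = 1.975 mol.
Each Cd atom requires 2 electrons, so n(e⁻) = 2 × 1.975 = 3.950 mol.
Q = n(e⁻)·F = 3.950 × 96485 = 381100 C.
t = Q/I = 381100 / 0.6680 A = 570500 s.

5.71 × 10⁵ s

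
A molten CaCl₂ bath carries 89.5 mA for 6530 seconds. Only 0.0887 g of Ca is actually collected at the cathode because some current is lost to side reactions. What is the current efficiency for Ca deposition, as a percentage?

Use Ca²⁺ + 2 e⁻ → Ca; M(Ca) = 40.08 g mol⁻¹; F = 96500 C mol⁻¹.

Q = I·t = 0.08950 × 6530.0 = 584.4 C; n(e⁻) = 584.4/96500 = 0.006056 mol.
Theoretical n(Ca) = n(e⁻)/2 = 0.003028 mol, i.e. m_theo = 0.003028 × 40.08 = 0.1214 g.
Efficiency = m_actual / m_theo = 0.0887 / 0.1214 = 73.1 %.

73.1 %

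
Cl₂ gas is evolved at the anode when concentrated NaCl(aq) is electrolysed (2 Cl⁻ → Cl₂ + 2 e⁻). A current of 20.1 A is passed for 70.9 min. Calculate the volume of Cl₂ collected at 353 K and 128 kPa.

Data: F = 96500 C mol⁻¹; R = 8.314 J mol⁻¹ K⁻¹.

10.2 L

Q = I·t = 20.10 A × 4254.0 s = 85510 C.
n(e⁻) = Q/F = 85510 / 96500 = 0.8861 mol.
2 electrons are transferred per Cl₂ molecule, so n(Cl₂) = 0.8861 / 2 = 0.4430 mol.
V = nRT/P = (0.4430 × 8.314 × 353) / (128 × 10³ Pa) = 0.0102 m³ = 10.2 L.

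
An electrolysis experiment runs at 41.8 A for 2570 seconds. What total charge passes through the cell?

1.07 × 10⁵ C

Q = I·t = 41.80 A × 2570.0 s = 1.07 × 10⁵ C.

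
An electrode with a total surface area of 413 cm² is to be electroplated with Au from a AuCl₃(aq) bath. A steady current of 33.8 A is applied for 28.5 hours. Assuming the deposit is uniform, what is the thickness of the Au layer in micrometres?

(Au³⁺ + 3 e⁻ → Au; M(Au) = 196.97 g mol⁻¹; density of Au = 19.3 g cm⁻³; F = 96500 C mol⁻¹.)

2960 μm

Q = I·t = 33.80 × 102600 = 3468000 C; n(e⁻) = 35.94 mol.
n(Au) = n(e⁻)/3 = 11.98 mol, so m = 11.98 × 196.97 = 2359 g.
Volume = m/ρ = 2359 / 19.3 = 122.3 cm³.
Thickness = V/A = 122.3 / 413 = 0.296 cm = 2960 μm.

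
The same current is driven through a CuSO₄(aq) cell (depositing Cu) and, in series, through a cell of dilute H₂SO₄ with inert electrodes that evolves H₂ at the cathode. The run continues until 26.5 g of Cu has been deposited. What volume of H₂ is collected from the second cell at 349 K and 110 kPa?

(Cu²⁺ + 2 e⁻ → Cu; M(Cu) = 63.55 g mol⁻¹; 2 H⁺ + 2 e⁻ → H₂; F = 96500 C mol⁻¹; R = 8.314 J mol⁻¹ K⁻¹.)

n(Cu) = 26.5 / 63.55 = 0.4170 mol, so n(e⁻) = 2 × 0.4170 = 0.8340 mol.
The cells are in series, so the same 0.8340 mol of electrons passes through the second cell.
2 H⁺ + 2 e⁻ → H₂ — 2 mol e⁻ per mol H₂, so n(H₂) = 0.8340/2 = 0.4170 mol.
V = nRT/P = (0.4170 × 8.314 × 349) / (110 × 10³) = 0.0110 m³ = 11.0 L.

11.0 L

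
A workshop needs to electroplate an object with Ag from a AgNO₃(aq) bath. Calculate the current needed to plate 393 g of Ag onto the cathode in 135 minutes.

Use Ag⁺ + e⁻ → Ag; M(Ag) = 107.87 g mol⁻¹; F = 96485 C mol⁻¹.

n(Ag) = 393 / 107.87 = 3.643 mol.
n(e⁻) = 1 × 3.643 = 3.643 mol.
Q = n(e⁻)·F = 3.643 × 96485 = 351500 C.
I = Q/t = 351500 / 8100.0 s = 43.4 A.

43.4 A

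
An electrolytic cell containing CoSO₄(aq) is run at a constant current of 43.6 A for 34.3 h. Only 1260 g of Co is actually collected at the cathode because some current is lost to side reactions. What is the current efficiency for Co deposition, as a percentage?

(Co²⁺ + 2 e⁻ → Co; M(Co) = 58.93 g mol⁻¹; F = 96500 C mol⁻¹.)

Q = I·t = 43.60 × 123480 = 5384000 C; n(e⁻) = 5384000/96500 = 55.79 mol.
Theoretical n(Co) = n(e⁻)/2 = 27.89 mol, i.e. m_theo = 27.89 × 58.93 = 1644 g.
Efficiency = m_actual / m_theo = 1260 / 1644 = 76.6 %.

76.6 %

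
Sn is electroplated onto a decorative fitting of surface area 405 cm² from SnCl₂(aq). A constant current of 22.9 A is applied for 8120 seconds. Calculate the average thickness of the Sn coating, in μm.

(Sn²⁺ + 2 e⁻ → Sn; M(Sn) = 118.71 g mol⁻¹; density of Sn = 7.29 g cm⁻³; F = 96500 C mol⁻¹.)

Q = I·t = 22.90 × 8120.0 = 185900 C; n(e⁻) = 1.927 mol.
n(Sn) = n(e⁻)/2 = 0.9635 mol, so m = 0.9635 × 118.71 = 114.4 g.
Volume = m/ρ = 114.4 / 7.29 = 15.69 cm³.
Thickness = V/A = 15.69 / 405 = 0.0387 cm = 387 μm.

387 μm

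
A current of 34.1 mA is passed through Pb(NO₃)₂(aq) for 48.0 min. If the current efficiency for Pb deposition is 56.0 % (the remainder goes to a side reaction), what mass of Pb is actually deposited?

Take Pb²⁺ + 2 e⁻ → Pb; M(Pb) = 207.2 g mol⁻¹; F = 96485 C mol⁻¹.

Q = I·t = 0.03410 × 2880.0 = 98.21 C.
n(e⁻) = 98.21/96485 = 0.001018 mol; theoretically n(Pb) = 0.001018/2 = 0.0005089 mol, m_theo = 0.1055 g.
At 56.0 % efficiency, m_actual = 0.560 × 0.1055 = 0.0591 g.

0.0591 g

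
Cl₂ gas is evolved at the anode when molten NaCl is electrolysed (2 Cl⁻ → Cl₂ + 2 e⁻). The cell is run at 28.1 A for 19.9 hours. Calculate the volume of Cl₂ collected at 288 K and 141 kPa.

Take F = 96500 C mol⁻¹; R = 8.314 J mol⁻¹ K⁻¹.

Q = I·t = 28.10 A × 71640 s = 2013000 C.
n(e⁻) = Q/F = 2013000 / 96500 = 20.86 mol.
2 electrons are transferred per Cl₂ molecule, so n(Cl₂) = 20.86 / 2 = 10.43 mol.
V = nRT/P = (10.43 × 8.314 × 288) / (141 × 10³ Pa) = 0.177 m³ = 177 L.

177 L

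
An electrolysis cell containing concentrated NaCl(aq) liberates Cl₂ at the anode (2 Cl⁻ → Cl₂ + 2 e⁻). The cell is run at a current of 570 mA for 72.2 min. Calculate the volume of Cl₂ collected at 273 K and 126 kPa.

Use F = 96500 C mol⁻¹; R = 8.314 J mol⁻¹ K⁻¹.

Q = I·t = 0.5700 A × 4332.0 s = 2469 C.
n(e⁻) = Q/F = 2469 / 96500 = 0.02559 mol.
2 electrons are transferred per Cl₂ molecule, so n(Cl₂) = 0.02559 / 2 = 0.01279 mol.
V = nRT/P = (0.01279 × 8.314 × 273) / (126 × 10³ Pa) = 2.30 × 10⁻⁴ m³ = 0.230 L.

0.230 L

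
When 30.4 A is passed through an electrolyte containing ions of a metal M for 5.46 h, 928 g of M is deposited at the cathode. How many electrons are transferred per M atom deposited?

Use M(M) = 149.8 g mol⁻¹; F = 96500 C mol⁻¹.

1

Q = I·t = 30.40 A × 19656 s = 597500 C, so n(e⁻) = 597500/96500 = 6.192 mol.
n(M) deposited = 928 / 149.8 = 6.195 mol.
Electrons per atom = n(e⁻)/n(M) = 6.192 / 6.195 = 1.00 ≈ 1, so the ion is M⁺.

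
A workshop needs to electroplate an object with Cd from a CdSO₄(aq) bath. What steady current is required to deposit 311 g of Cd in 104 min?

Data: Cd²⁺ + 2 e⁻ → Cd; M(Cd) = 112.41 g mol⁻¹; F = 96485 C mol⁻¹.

85.6 A

n(Cd) = 311 / 112.41 = 2.767 mol.
n(e⁻) = 2 × 2.767 = 5.533 mol.
Q = n(e⁻)·F = 5.533 × 96485 = 533900 C.
I = Q/t = 533900 / 6240.0 s = 85.6 A.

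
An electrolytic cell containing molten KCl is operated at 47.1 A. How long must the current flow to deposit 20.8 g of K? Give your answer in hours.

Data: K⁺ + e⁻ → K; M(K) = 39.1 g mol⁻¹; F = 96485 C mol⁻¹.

n(K) = m/M = 20.8 / 39.1 = 0.5320 mol.
Each K atom requires 1 electron, so n(e⁻) = 1 × 0.5320 = 0.5320 mol.
Q = n(e⁻)·F = 0.5320 × 96485 = 51330 C.
t = Q/I = 51330 / 47.10 A = 1090 s = 0.303 h.

0.303 h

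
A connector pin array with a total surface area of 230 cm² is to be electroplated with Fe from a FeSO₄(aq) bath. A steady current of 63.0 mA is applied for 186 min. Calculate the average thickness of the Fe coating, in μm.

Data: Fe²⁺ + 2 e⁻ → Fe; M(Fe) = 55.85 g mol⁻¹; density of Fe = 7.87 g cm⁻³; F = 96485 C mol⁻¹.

1.12 μm

Q = I·t = 0.06300 × 11160 = 703.1 C; n(e⁻) = 0.007287 mol.
n(Fe) = n(e⁻)/2 = 0.003643 mol, so m = 0.003643 × 55.85 = 0.2035 g.
Volume = m/ρ = 0.2035 / 7.87 = 0.02586 cm³.
Thickness = V/A = 0.02586 / 230 = 1.12 × 10⁻⁴ cm = 1.12 μm.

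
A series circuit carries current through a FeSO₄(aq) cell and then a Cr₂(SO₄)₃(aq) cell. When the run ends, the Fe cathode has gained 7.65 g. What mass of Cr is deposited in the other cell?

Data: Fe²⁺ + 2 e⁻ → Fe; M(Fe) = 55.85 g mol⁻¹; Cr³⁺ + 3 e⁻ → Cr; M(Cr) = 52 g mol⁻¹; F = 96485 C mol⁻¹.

n(Fe) = 7.65 / 55.85 = 0.1370 mol.
Since Fe²⁺ + 2 e⁻ → Fe, n(e⁻) passed = 2 × 0.1370 = 0.2739 mol.
Cells in series carry the same charge, so the same 0.2739 mol of electrons passes through cell 2.
Cr³⁺ + 3 e⁻ → Cr, so n(Cr) = 0.2739 / 3 = 0.09132 mol.
m(Cr) = 0.09132 × 52 = 4.75 g.

4.75 g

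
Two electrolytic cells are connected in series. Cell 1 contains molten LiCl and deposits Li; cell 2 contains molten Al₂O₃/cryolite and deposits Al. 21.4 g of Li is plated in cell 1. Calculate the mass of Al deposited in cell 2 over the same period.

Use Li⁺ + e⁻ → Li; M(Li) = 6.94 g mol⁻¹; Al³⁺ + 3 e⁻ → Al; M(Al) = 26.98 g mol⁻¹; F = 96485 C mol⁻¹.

27.7 g

n(Li) = 21.4 / 6.94 = 3.084 mol.
Since Li⁺ + e⁻ → Li, n(e⁻) passed = 1 × 3.084 = 3.084 mol.
Cells in series carry the same charge, so the same 3.084 mol of electrons passes through cell 2.
Al³⁺ + 3 e⁻ → Al, so n(Al) = 3.084 / 3 = 1.028 mol.
m(Al) = 1.028 × 26.98 = 27.7 g.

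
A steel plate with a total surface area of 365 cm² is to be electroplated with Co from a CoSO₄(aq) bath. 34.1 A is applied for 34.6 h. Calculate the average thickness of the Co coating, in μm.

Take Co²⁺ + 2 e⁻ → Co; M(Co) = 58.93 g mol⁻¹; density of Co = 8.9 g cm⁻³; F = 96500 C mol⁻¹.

3990 μm

Q = I·t = 34.10 × 124560 = 4247000 C; n(e⁻) = 44.02 mol.
n(Co) = n(e⁻)/2 = 22.01 mol, so m = 22.01 × 58.93 = 1297 g.
Volume = m/ρ = 1297 / 8.9 = 145.7 cm³.
Thickness = V/A = 145.7 / 365 = 0.399 cm = 3990 μm.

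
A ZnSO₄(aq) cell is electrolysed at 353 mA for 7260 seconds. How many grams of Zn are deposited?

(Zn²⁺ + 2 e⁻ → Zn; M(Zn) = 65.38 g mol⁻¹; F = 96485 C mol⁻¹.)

0.868 g

Q = I·t = 0.3530 A × 7260.0 s = 2563 C.
n(e⁻) = Q/F = 2563 / 96485 = 0.02656 mol.
Zn²⁺ + 2 e⁻ → Zn, so n(Zn) = n(e⁻)/2 = 0.01328 mol.
m = n·M = 0.01328 × 65.38 = 0.868 g.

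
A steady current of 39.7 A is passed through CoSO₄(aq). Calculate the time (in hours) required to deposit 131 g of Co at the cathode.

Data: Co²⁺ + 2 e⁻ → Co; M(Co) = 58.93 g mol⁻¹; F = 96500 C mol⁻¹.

n(Co) = m/M = 131 / 58.93 = 2.223 mol.
Each Co atom requires 2 electrons, so n(e⁻) = 2 × 2.223 = 4.446 mol.
Q = n(e⁻)·F = 4.446 × 96500 = 429000 C.
t = Q/I = 429000 / 39.70 A = 10810 s = 3.00 h.

3.00 h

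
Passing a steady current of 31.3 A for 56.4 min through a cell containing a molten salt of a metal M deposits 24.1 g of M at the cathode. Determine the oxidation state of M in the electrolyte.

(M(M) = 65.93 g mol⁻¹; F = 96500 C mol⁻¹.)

Q = I·t = 31.30 A × 3384.0 s = 105900 C, so n(e⁻) = 105900/96500 = 1.098 mol.
n(M) deposited = 24.1 / 65.93 = 0.3655 mol.
Electrons per atom = n(e⁻)/n(M) = 1.098 / 0.3655 = 3.00 ≈ 3, so the ion is M³⁺.

+3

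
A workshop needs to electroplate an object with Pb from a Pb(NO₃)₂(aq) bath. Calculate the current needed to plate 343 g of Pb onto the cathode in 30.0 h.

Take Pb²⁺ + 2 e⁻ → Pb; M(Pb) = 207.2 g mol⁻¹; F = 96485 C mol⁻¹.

n(Pb) = 343 / 207.2 = 1.655 mol.
n(e⁻) = 2 × 1.655 = 3.311 mol.
Q = n(e⁻)·F = 3.311 × 96485 = 319400 C.
I = Q/t = 319400 / 108000 s = 2.96 A.

2.96 A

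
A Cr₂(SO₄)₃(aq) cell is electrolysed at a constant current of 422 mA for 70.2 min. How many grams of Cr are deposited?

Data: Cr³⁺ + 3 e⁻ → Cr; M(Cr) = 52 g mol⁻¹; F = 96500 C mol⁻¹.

0.319 g

Q = I·t = 0.4220 A × 4212.0 s = 1777 C.
n(e⁻) = Q/F = 1777 / 96500 = 0.01842 mol.
Cr³⁺ + 3 e⁻ → Cr, so n(Cr) = n(e⁻)/3 = 0.006140 mol.
m = n·M = 0.006140 × 52 = 0.319 g.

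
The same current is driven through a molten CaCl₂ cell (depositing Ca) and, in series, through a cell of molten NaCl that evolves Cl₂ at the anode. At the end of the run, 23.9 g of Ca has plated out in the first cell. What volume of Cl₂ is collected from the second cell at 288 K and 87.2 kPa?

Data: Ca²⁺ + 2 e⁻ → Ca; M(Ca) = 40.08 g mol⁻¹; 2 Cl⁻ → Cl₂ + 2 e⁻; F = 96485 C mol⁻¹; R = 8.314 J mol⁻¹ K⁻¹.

n(Ca) = 23.9 / 40.08 = 0.5963 mol, so n(e⁻) = 2 × 0.5963 = 1.193 mol.
The cells are in series, so the same 1.193 mol of electrons passes through the second cell.
2 Cl⁻ → Cl₂ + 2 e⁻ — 2 mol e⁻ per mol Cl₂, so n(Cl₂) = 1.193/2 = 0.5963 mol.
V = nRT/P = (0.5963 × 8.314 × 288) / (87.2 × 10³) = 0.0164 m³ = 16.4 L.

16.4 L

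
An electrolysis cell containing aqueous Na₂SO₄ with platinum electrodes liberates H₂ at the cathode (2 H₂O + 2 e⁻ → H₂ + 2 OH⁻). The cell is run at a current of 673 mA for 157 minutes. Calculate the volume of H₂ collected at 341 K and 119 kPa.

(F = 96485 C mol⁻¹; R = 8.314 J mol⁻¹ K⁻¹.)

Q = I·t = 0.6730 A × 9420.0 s = 6340 C.
n(e⁻) = Q/F = 6340 / 96485 = 0.06571 mol.
2 electrons are transferred per H₂ molecule, so n(H₂) = 0.06571 / 2 = 0.03285 mol.
V = nRT/P = (0.03285 × 8.314 × 341) / (119 × 10³ Pa) = 7.83 × 10⁻⁴ m³ = 0.783 L.

0.783 L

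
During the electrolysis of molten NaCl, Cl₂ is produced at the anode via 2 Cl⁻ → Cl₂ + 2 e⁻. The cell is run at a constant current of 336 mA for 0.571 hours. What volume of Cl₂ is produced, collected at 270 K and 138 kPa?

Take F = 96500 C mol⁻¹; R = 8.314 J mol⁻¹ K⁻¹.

0.0582 L

Q = I·t = 0.3360 A × 2055.6 s = 690.7 C.
n(e⁻) = Q/F = 690.7 / 96500 = 0.007157 mol.
2 electrons are transferred per Cl₂ molecule, so n(Cl₂) = 0.007157 / 2 = 0.003579 mol.
V = nRT/P = (0.003579 × 8.314 × 270) / (138 × 10³ Pa) = 5.82 × 10⁻⁵ m³ = 0.0582 L.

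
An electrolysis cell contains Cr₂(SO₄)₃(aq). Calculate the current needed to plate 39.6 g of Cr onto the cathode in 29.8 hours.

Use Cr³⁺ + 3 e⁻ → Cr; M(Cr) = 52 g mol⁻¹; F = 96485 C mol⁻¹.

2.05 A

n(Cr) = 39.6 / 52 = 0.7615 mol.
n(e⁻) = 3 × 0.7615 = 2.285 mol.
Q = n(e⁻)·F = 2.285 × 96485 = 220400 C.
I = Q/t = 220400 / 107280 s = 2.05 A.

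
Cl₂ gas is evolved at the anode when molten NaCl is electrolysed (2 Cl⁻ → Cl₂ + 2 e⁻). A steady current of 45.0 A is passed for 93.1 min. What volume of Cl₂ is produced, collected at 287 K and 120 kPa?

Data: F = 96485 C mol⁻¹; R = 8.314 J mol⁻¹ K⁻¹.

25.9 L

Q = I·t = 45.00 A × 5586.0 s = 251400 C.
n(e⁻) = Q/F = 251400 / 96485 = 2.605 mol.
2 electrons are transferred per Cl₂ molecule, so n(Cl₂) = 2.605 / 2 = 1.303 mol.
V = nRT/P = (1.303 × 8.314 × 287) / (120 × 10³ Pa) = 0.0259 m³ = 25.9 L.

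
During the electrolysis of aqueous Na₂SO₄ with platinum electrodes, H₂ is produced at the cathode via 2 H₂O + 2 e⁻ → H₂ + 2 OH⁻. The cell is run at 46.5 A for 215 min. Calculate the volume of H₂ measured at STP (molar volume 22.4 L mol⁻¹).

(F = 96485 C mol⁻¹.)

Q = I·t = 46.50 A × 12900 s = 599800 C.
n(e⁻) = Q/F = 599800 / 96485 = 6.217 mol.
2 electrons are transferred per H₂ molecule, so n(H₂) = 6.217 / 2 = 3.109 mol.
V = n × V_m = 3.109 × 22.4 = 69.6 L.

69.6 L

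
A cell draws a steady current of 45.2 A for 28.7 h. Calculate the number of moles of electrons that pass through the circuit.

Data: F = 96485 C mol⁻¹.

Q = I·t = 45.20 A × 103320 s = 4670000 C.
n(e⁻) = Q/F = 4670000 / 96485 = 48.4 mol.

48.4 mol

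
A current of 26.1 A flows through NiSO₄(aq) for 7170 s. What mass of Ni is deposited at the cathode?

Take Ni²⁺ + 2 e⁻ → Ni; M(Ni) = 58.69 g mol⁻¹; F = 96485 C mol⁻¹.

56.9 g

Q = I·t = 26.10 A × 7170.0 s = 187100 C.
n(e⁻) = Q/F = 187100 / 96485 = 1.940 mol.
Ni²⁺ + 2 e⁻ → Ni, so n(Ni) = n(e⁻)/2 = 0.9698 mol.
m = n·M = 0.9698 × 58.69 = 56.9 g.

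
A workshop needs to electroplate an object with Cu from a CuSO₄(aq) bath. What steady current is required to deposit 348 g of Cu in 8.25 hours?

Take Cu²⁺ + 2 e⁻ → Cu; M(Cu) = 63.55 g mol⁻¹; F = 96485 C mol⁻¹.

35.6 A

n(Cu) = 348 / 63.55 = 5.476 mol.
n(e⁻) = 2 × 5.476 = 10.95 mol.
Q = n(e⁻)·F = 10.95 × 96485 = 1057000 C.
I = Q/t = 1057000 / 29700 s = 35.6 A.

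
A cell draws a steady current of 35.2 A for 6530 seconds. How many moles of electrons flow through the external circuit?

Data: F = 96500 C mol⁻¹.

Q = I·t = 35.20 A × 6530.0 s = 229900 C.
n(e⁻) = Q/F = 229900 / 96500 = 2.38 mol.

2.38 mol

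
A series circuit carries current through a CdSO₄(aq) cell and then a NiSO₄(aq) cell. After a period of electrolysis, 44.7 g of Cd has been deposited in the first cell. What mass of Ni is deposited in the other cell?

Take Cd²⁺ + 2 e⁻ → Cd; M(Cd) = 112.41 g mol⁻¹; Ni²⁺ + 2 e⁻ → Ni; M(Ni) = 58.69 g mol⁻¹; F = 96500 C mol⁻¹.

n(Cd) = 44.7 / 112.41 = 0.3977 mol.
Since Cd²⁺ + 2 e⁻ → Cd, n(e⁻) passed = 2 × 0.3977 = 0.7953 mol.
Cells in series carry the same charge, so the same 0.7953 mol of electrons passes through cell 2.
Ni²⁺ + 2 e⁻ → Ni, so n(Ni) = 0.7953 / 2 = 0.3977 mol.
m(Ni) = 0.3977 × 58.69 = 23.3 g.

23.3 g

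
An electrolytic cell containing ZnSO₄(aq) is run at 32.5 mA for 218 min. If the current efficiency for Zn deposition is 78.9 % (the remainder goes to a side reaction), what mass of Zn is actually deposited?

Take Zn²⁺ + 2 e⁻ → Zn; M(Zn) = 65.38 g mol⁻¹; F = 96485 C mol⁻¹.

0.114 g

Q = I·t = 0.03250 × 13080 = 425.1 C.
n(e⁻) = 425.1/96485 = 0.004406 mol; theoretically n(Zn) = 0.004406/2 = 0.002203 mol, m_theo = 0.1440 g.
At 78.9 % efficiency, m_actual = 0.789 × 0.1440 = 0.114 g.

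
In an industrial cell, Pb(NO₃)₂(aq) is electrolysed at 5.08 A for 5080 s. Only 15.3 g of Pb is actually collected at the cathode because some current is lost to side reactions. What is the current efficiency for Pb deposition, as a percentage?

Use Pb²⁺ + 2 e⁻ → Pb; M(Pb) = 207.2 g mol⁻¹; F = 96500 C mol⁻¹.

Q = I·t = 5.080 × 5080.0 = 25810 C; n(e⁻) = 25810/96500 = 0.2674 mol.
Theoretical n(Pb) = n(e⁻)/2 = 0.1337 mol, i.e. m_theo = 0.1337 × 207.2 = 27.71 g.
Efficiency = m_actual / m_theo = 15.3 / 27.71 = 55.2 %.

55.2 %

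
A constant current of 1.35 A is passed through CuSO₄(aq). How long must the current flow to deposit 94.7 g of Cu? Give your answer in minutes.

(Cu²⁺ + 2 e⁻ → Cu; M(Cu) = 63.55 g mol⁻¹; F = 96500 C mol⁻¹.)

n(Cu) = m/M = 94.7 / 63.55 = 1.490 mol.
Each Cu atom requires 2 electrons, so n(e⁻) = 2 × 1.490 = 2.980 mol.
Q = n(e⁻)·F = 2.980 × 96500 = 287600 C.
t = Q/I = 287600 / 1.350 A = 213000 s = 3550 min.

3550 min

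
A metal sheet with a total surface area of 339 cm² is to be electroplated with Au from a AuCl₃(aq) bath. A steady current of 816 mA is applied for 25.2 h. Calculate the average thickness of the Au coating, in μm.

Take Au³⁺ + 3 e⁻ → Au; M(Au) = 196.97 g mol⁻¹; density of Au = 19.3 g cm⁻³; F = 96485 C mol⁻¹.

77.0 μm

Q = I·t = 0.8160 × 90720 = 74030 C; n(e⁻) = 0.7672 mol.
n(Au) = n(e⁻)/3 = 0.2557 mol, so m = 0.2557 × 196.97 = 50.37 g.
Volume = m/ρ = 50.37 / 19.3 = 2.610 cm³.
Thickness = V/A = 2.610 / 339 = 0.00770 cm = 77.0 μm.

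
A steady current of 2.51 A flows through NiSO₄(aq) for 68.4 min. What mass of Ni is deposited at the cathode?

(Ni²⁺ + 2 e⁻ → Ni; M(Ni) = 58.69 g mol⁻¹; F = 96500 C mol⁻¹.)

3.13 g

Q = I·t = 2.510 A × 4104.0 s = 10300 C.
n(e⁻) = Q/F = 10300 / 96500 = 0.1067 mol.
Ni²⁺ + 2 e⁻ → Ni, so n(Ni) = n(e⁻)/2 = 0.05337 mol.
m = n·M = 0.05337 × 58.69 = 3.13 g.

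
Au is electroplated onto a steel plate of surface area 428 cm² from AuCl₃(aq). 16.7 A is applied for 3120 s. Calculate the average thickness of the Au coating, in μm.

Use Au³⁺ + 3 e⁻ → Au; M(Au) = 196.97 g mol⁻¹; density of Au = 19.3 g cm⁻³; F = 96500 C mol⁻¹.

42.9 μm

Q = I·t = 16.70 × 3120.0 = 52100 C; n(e⁻) = 0.5399 mol.
n(Au) = n(e⁻)/3 = 0.1800 mol, so m = 0.1800 × 196.97 = 35.45 g.
Volume = m/ρ = 35.45 / 19.3 = 1.837 cm³.
Thickness = V/A = 1.837 / 428 = 0.00429 cm = 42.9 μm.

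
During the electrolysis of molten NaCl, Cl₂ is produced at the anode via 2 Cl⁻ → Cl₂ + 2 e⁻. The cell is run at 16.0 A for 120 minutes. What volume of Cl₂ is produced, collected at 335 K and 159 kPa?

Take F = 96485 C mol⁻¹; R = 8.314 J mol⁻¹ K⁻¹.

10.5 L

Q = I·t = 16.00 A × 7200.0 s = 115200 C.
n(e⁻) = Q/F = 115200 / 96485 = 1.194 mol.
2 electrons are transferred per Cl₂ molecule, so n(Cl₂) = 1.194 / 2 = 0.5970 mol.
V = nRT/P = (0.5970 × 8.314 × 335) / (159 × 10³ Pa) = 0.0105 m³ = 10.5 L.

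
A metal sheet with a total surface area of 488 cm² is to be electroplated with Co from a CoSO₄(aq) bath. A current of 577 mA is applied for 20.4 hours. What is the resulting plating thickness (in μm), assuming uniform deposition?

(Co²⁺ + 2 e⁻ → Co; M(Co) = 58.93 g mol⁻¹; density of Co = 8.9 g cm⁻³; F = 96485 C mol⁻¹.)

29.8 μm

Q = I·t = 0.5770 × 73440 = 42370 C; n(e⁻) = 0.4392 mol.
n(Co) = n(e⁻)/2 = 0.2196 mol, so m = 0.2196 × 58.93 = 12.94 g.
Volume = m/ρ = 12.94 / 8.9 = 1.454 cm³.
Thickness = V/A = 1.454 / 488 = 0.00298 cm = 29.8 μm.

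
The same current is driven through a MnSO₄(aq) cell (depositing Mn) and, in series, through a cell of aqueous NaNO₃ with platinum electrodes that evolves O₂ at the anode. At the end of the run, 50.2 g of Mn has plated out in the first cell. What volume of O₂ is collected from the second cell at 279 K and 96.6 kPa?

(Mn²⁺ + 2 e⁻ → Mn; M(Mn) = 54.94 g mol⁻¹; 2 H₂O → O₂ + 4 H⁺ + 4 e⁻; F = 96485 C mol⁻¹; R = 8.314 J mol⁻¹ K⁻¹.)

n(Mn) = 50.2 / 54.94 = 0.9137 mol, so n(e⁻) = 2 × 0.9137 = 1.827 mol.
The cells are in series, so the same 1.827 mol of electrons passes through the second cell.
2 H₂O → O₂ + 4 H⁺ + 4 e⁻ — 4 mol e⁻ per mol O₂, so n(O₂) = 1.827/4 = 0.4569 mol.
V = nRT/P = (0.4569 × 8.314 × 279) / (96.6 × 10³) = 0.0110 m³ = 11.0 L.

11.0 L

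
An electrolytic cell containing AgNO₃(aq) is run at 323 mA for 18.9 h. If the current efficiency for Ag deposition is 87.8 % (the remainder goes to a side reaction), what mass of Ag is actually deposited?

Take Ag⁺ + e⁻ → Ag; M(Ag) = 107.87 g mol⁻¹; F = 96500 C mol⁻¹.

Q = I·t = 0.3230 × 68040 = 21980 C.
n(e⁻) = 21980/96500 = 0.2277 mol; theoretically n(Ag) = 0.2277/1 = 0.2277 mol, m_theo = 24.57 g.
At 87.8 % efficiency, m_actual = 0.878 × 24.57 = 21.6 g.

21.6 g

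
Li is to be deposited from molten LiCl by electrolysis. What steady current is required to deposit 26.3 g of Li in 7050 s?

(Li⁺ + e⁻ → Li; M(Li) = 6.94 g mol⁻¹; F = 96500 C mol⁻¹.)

51.9 A

n(Li) = 26.3 / 6.94 = 3.790 mol.
n(e⁻) = 1 × 3.790 = 3.790 mol.
Q = n(e⁻)·F = 3.790 × 96500 = 365700 C.
I = Q/t = 365700 / 7050.0 s = 51.9 A.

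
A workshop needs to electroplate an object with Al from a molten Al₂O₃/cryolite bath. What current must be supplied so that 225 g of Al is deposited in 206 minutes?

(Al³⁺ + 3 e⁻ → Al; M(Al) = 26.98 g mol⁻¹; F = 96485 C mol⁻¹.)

n(Al) = 225 / 26.98 = 8.340 mol.
n(e⁻) = 3 × 8.340 = 25.02 mol.
Q = n(e⁻)·F = 25.02 × 96485 = 2414000 C.
I = Q/t = 2414000 / 12360 s = 195 A.

195 A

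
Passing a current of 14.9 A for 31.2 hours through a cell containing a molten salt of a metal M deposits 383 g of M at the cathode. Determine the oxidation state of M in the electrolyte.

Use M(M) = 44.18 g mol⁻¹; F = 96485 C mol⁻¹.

Q = I·t = 14.90 A × 112320 s = 1674000 C, so n(e⁻) = 1674000/96485 = 17.35 mol.
n(M) deposited = 383 / 44.18 = 8.669 mol.
Electrons per atom = n(e⁻)/n(M) = 17.35 / 8.669 = 2.00 ≈ 2, so the ion is M²⁺.

+2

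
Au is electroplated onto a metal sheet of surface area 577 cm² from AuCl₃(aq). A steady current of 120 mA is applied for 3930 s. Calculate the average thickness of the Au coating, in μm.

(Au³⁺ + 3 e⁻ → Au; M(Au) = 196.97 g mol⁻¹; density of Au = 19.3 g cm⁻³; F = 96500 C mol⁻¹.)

Q = I·t = 0.1200 × 3930.0 = 471.6 C; n(e⁻) = 0.004887 mol.
n(Au) = n(e⁻)/3 = 0.001629 mol, so m = 0.001629 × 196.97 = 0.3209 g.
Volume = m/ρ = 0.3209 / 19.3 = 0.01663 cm³.
Thickness = V/A = 0.01663 / 577 = 2.88 × 10⁻⁵ cm = 0.288 μm.

0.288 μm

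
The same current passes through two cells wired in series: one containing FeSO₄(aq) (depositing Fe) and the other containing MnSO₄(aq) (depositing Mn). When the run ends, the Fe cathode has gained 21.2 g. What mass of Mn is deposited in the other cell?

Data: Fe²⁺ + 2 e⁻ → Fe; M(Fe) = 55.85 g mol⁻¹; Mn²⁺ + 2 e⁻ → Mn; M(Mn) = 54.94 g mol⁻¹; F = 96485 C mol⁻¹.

n(Fe) = 21.2 / 55.85 = 0.3796 mol.
Since Fe²⁺ + 2 e⁻ → Fe, n(e⁻) passed = 2 × 0.3796 = 0.7592 mol.
Cells in series carry the same charge, so the same 0.7592 mol of electrons passes through cell 2.
Mn²⁺ + 2 e⁻ → Mn, so n(Mn) = 0.7592 / 2 = 0.3796 mol.
m(Mn) = 0.3796 × 54.94 = 20.9 g.

20.9 g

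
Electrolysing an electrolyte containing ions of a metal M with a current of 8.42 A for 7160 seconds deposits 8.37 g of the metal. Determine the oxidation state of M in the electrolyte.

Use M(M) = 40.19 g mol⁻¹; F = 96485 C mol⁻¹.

+3

Q = I·t = 8.420 A × 7160.0 s = 60290 C, so n(e⁻) = 60290/96485 = 0.6248 mol.
n(M) deposited = 8.37 / 40.19 = 0.2083 mol.
Electrons per atom = n(e⁻)/n(M) = 0.6248 / 0.2083 = 3.00 ≈ 3, so the ion is M³⁺.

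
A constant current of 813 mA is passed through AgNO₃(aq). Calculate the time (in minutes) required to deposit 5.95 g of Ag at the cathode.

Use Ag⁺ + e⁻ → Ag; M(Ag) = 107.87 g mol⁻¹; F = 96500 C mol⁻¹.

109 min

n(Ag) = m/M = 5.95 / 107.87 = 0.05516 mol.
Each Ag atom requires 1 electron, so n(e⁻) = 1 × 0.05516 = 0.05516 mol.
Q = n(e⁻)·F = 0.05516 × 96500 = 5323 C.
t = Q/I = 5323 / 0.8130 A = 6547 s = 109 min.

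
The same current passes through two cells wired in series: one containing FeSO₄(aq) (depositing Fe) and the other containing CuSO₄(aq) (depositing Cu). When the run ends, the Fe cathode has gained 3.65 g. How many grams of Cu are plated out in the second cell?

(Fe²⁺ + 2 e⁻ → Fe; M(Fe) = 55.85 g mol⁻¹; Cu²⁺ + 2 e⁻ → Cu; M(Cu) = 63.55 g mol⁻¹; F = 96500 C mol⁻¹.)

n(Fe) = 3.65 / 55.85 = 0.06535 mol.
Since Fe²⁺ + 2 e⁻ → Fe, n(e⁻) passed = 2 × 0.06535 = 0.1307 mol.
Cells in series carry the same charge, so the same 0.1307 mol of electrons passes through cell 2.
Cu²⁺ + 2 e⁻ → Cu, so n(Cu) = 0.1307 / 2 = 0.06535 mol.
m(Cu) = 0.06535 × 63.55 = 4.15 g.

4.15 g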